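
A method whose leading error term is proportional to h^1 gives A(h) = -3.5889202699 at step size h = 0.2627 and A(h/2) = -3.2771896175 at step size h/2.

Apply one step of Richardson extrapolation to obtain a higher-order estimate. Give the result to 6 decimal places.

-2.965459

r = 1, so 2^r = 2.
Weighted: (-6.5543792350) − (-3.5889202699) = -2.9654589651
(2*(-3.2771896175) − (-3.5889202699))/(2 − 1) = -2.9654589651
Shift from A(h/2): +0.3117306524.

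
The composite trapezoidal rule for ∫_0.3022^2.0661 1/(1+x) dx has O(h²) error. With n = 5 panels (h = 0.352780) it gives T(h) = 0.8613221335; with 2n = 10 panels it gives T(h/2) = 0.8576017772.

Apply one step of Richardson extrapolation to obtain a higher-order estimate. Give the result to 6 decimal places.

0.856362

The method has order 2: 2^2 = 4.
Numerator 4 × A(h/2) − A(h) = 4 × 0.8576017772 − 0.8613221335 = 2.5690849753
Extrapolated: 2.5690849753 / 3 = 0.8563616584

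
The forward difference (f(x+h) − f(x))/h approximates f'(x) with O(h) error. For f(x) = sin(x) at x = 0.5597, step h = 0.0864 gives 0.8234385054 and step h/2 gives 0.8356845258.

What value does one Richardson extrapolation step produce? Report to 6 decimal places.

0.847931

r = 1: numerator weight 2, denominator 1.
Top: 2(0.8356845258) − (0.8234385054) = 0.8479305462
0.8479305462 ÷ 1 = 0.8479305462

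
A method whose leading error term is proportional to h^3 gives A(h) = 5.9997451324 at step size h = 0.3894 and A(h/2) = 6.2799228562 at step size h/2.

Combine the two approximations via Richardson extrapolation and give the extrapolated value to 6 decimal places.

6.319948

The method has order 3: 2^3 = 8.
8*6.2799228562 − 5.9997451324 = 44.2396377172
44.2396377172 ÷ 7 = 6.3199482453
Shift from A(h/2): +0.0400253891.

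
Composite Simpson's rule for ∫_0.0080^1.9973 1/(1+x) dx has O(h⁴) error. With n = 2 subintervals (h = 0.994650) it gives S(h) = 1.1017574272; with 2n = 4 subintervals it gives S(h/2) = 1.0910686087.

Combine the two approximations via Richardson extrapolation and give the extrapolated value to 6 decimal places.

Method order is 4; weight 2^4 = 16.
16 × 1.0910686087 = 17.4570977392; subtract 1.1017574272 → 16.3553403120
Divide by 2^4 − 1 = 15.
So the Richardson estimate is 1.0903560208.
Correction |R − A(h/2)| = 7.126e-04; gap |A(h/2) − A(h)| = 1.069e-02.

1.090356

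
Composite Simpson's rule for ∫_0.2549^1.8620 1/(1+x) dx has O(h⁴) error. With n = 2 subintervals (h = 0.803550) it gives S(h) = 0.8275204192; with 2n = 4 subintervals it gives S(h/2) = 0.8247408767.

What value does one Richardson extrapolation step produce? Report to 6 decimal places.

The method has order 4: 2^4 = 16.
Top: 16(0.8247408767) − (0.8275204192) = 12.3683336080
R = 12.3683336080/15 = 0.8245555739

0.824556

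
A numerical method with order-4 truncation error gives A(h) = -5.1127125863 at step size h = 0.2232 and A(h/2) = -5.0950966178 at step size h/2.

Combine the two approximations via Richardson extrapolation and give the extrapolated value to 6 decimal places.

Leading term ∝ h^4; use weight 16 = 2^4.
2^4*A(h/2) = -81.5215458848; minus A(h) gives -76.4088332985.
R = (-76.4088332985)/15 = -5.0939222199

-5.093922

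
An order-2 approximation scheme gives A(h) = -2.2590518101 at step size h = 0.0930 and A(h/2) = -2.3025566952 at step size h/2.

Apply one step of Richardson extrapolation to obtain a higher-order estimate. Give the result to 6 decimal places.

-2.317058

r = 2: numerator weight 4, denominator 3.
Difference of the inputs: -2.3025566952 − (-2.2590518101) = -0.0435048851
Correction (A(h/2) − A(h))/(4 − 1) = (-0.0435048851)/3 = -0.0145016284
R = A(h/2) + (A(h/2) − A(h))/3 = -2.3025566952 − 0.0145016284 = -2.3170583236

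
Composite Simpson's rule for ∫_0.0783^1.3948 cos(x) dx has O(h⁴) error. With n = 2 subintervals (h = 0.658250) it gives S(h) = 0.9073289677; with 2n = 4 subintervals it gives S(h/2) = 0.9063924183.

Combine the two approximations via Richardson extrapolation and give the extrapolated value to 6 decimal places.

r = 4, so 2^r = 16.
Numerator 16·A(h/2) − A(h) = 16·0.9063924183 − 0.9073289677 = 13.5949497251
Divide by 2^4 − 1 = 15.
R = 13.5949497251/15 = 0.9063299817
Correction |R − A(h/2)| = 6.244e-05; gap |A(h/2) − A(h)| = 9.365e-04.

0.906330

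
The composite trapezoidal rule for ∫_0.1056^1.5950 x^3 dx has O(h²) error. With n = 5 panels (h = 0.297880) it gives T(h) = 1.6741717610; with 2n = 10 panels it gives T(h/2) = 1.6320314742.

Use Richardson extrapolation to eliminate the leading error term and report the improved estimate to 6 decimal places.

Order 2 gives 2^r = 4 and 2^r − 1 = 3.
2^2×A(h/2) = 6.5281258968; minus A(h) gives 4.8539541358.
Denominator 4 − 1 = 3.
So the Richardson estimate is 1.6179847119.

1.617985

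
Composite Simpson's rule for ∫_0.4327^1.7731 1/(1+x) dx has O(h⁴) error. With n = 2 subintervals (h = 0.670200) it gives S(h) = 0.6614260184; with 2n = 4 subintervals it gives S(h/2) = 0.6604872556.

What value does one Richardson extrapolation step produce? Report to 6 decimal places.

r = 4: numerator weight 16, denominator 15.
Weighted: 10.5677960896 − 0.6614260184 = 9.9063700712
Extrapolated: 9.9063700712 / 15 = 0.6604246714

0.660425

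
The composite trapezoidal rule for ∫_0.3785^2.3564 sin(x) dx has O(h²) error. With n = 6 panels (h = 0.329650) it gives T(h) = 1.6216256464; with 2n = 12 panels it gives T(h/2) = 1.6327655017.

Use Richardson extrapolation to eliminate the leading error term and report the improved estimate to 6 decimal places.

With r = 2 the leading error scales as h^2, so the weight is 2^2 = 4.
Difference of the inputs: 1.6327655017 − 1.6216256464 = 0.0111398553
Correction (A(h/2) − A(h))/(4 − 1) = 0.0111398553/3 = 0.0037132851
R = 1.6327655017 + 0.0037132851 = 1.6364787868
Gap between inputs: 1.114e-02; correction applied: +0.0037132851.

1.636479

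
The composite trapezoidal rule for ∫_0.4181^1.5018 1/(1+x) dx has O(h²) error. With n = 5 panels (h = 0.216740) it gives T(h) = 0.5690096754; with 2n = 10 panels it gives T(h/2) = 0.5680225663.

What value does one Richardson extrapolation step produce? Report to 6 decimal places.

0.567694

r = 2, so 2^r = 4.
4×0.5680225663 − 0.5690096754 = 1.7030805898
Divide by 2^2 − 1 = 3.
(4×0.5680225663 − 0.5690096754)/(4 − 1) = 0.5676935299
Correction |R − A(h/2)| = 3.290e-04; gap |A(h/2) − A(h)| = 9.871e-04.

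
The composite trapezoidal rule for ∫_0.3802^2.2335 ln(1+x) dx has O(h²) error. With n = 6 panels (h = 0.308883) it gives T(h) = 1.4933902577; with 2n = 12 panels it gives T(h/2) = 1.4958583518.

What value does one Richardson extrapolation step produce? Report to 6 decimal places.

1.496681

r = 2, so 2^r = 4.
4*1.4958583518 − 1.4933902577 = 4.4900431495
Divide by 2^2 − 1 = 3.
4.4900431495 ÷ 3 = 1.4966810498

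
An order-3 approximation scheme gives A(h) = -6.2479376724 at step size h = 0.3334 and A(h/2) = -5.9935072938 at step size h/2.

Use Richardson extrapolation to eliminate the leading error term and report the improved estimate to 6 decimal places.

Error is O(h^3); halving h shrinks it by 2^3 = 8.
8·(-5.9935072938) = -47.9480583504; subtract (-6.2479376724) → -41.7001206780
Divide by 2^3 − 1 = 7.
Result: -5.9571600969
Correction |R − A(h/2)| = 3.635e-02; gap |A(h/2) − A(h)| = 2.544e-01.

-5.957160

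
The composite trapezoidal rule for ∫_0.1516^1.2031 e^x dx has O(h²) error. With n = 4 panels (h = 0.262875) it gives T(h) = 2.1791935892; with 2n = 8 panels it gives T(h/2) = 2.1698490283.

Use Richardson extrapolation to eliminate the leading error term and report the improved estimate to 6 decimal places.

Method order is 2; weight 2^2 = 4.
Top: 4(2.1698490283) − (2.1791935892) = 6.5002025240
Extrapolated: 6.5002025240 / 3 = 2.1667341747

2.166734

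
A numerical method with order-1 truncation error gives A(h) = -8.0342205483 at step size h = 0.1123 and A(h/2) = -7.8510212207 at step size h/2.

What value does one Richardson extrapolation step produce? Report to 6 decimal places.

-7.667822

r = 1: numerator weight 2, denominator 1.
2^1 × A(h/2) = -15.7020424414; minus A(h) gives -7.6678218931.
Divide by 2^1 − 1 = 1.
Extrapolated: (-7.6678218931) / 1 = -7.6678218931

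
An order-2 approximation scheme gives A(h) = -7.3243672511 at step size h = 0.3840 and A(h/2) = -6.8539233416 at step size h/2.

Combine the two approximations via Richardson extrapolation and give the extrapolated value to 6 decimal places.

Leading term ∝ h^2; use weight 4 = 2^2.
Weighted: (-27.4156933664) − (-7.3243672511) = -20.0913261153
Denominator 4 − 1 = 3.
(-20.0913261153) ÷ 3 = -6.6971087051

-6.697109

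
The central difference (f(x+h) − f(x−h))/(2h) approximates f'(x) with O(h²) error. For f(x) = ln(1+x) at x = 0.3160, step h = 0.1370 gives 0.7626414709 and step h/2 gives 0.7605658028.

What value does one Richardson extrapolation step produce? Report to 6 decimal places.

0.759874

Order 2 gives 2^r = 4 and 2^r − 1 = 3.
4*0.7605658028 = 3.0422632112; subtract 0.7626414709 → 2.2796217403
Extrapolated: 2.2796217403 / 3 = 0.7598739134
Shift from A(h/2): −0.0006918894.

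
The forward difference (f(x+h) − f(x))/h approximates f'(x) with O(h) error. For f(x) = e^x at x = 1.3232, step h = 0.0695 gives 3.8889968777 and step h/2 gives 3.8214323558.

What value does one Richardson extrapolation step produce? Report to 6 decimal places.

Order 1 gives 2^r = 2 and 2^r − 1 = 1.
Weighted: 7.6428647116 − 3.8889968777 = 3.7538678339
R = 3.7538678339/1 = 3.7538678339

3.753868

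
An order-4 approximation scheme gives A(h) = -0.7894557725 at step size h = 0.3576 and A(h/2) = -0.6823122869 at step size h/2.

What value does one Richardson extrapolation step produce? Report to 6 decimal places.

r = 4, so 2^r = 16.
A(h/2) − A(h) = -0.6823122869 − (-0.7894557725) = 0.1071434856
Correction (A(h/2) − A(h))/(16 − 1) = 0.1071434856/15 = 0.0071428990
R = A(h/2) + (A(h/2) − A(h))/15 = -0.6823122869 + 0.0071428990 = -0.6751693879

-0.675169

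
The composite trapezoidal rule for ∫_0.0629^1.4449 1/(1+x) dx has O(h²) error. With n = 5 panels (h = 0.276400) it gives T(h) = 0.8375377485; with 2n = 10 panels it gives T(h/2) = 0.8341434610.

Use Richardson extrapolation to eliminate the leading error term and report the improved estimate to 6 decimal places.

0.833012

Method order is 2; weight 2^2 = 4.
Numerator 4·A(h/2) − A(h) = 4·0.8341434610 − 0.8375377485 = 2.4990360955
Divide by 2^2 − 1 = 3.
So the Richardson estimate is 0.8330120318.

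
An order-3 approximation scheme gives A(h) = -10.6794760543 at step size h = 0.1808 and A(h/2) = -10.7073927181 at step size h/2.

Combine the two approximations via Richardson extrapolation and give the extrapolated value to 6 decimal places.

Leading term ∝ h^3; use weight 8 = 2^3.
Numerator 8×A(h/2) − A(h) = 8×(-10.7073927181) − (-10.6794760543) = -74.9796656905
Extrapolated: (-74.9796656905) / 7 = -10.7113808129

-10.711381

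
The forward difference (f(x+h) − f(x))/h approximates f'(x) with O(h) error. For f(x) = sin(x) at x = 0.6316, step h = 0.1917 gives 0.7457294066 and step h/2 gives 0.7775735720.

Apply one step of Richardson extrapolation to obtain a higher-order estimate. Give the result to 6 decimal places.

0.809418

Method order is 1; weight 2^1 = 2.
2 × 0.7775735720 = 1.5551471440; subtract 0.7457294066 → 0.8094177374
R = 0.8094177374/1 = 0.8094177374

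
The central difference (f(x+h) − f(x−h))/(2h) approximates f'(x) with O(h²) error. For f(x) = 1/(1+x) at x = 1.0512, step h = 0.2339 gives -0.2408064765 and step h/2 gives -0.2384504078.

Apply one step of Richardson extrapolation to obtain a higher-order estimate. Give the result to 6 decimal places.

With r = 2 the leading error scales as h^2, so the weight is 2^2 = 4.
Numerator 4·A(h/2) − A(h) = 4·(-0.2384504078) − (-0.2408064765) = -0.7129951547
Extrapolated: (-0.7129951547) / 3 = -0.2376650516
Gap between inputs: 2.356e-03; correction applied: +0.0007853562.

-0.237665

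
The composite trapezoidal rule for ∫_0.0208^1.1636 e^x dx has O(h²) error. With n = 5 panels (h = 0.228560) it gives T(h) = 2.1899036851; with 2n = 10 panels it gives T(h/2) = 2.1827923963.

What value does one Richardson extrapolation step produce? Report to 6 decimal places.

2.180422

The method has order 2: 2^2 = 4.
4*2.1827923963 − 2.1899036851 = 6.5412659001
(4*2.1827923963 − 2.1899036851)/(4 − 1) = 2.1804219667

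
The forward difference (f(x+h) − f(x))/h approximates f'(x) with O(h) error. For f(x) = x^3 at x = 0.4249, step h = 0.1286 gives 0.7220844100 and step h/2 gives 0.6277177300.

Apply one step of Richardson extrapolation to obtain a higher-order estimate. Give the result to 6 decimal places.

0.533351

Order 1 gives 2^r = 2 and 2^r − 1 = 1.
2*0.6277177300 = 1.2554354600; 1.2554354600 − 0.7220844100 = 0.5333510500
(2*0.6277177300 − 0.7220844100)/(2 − 1) = 0.5333510500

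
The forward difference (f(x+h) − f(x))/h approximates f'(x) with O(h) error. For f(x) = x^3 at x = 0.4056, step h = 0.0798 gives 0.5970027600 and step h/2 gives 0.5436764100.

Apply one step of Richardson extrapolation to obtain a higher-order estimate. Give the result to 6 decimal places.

Order 1 gives 2^r = 2 and 2^r − 1 = 1.
Difference of the inputs: 0.5436764100 − 0.5970027600 = -0.0533263500
Divide by 2^1 − 1 = 1: (-0.0533263500)/1 = -0.0533263500
R = A(h/2) + (A(h/2) − A(h))/1 = 0.5436764100 − 0.0533263500 = 0.4903500600
Shift from A(h/2): −0.0533263500.

0.490350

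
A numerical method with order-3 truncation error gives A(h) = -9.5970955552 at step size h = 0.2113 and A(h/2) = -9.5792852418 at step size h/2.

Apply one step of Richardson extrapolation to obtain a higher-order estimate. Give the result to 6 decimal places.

r = 3: numerator weight 8, denominator 7.
8*(-9.5792852418) = -76.6342819344; (-76.6342819344) − (-9.5970955552) = -67.0371863792
R = (-67.0371863792)/7 = -9.5767409113

-9.576741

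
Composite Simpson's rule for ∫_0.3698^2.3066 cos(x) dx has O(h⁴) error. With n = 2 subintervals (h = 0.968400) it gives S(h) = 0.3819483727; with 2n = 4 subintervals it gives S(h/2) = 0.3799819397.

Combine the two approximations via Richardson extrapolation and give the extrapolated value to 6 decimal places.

Error is O(h^4); halving h shrinks it by 2^4 = 16.
16 × 0.3799819397 − 0.3819483727 = 5.6977626625
Divide by 2^4 − 1 = 15.
So the Richardson estimate is 0.3798508442.
Correction |R − A(h/2)| = 1.311e-04; gap |A(h/2) − A(h)| = 1.966e-03.

0.379851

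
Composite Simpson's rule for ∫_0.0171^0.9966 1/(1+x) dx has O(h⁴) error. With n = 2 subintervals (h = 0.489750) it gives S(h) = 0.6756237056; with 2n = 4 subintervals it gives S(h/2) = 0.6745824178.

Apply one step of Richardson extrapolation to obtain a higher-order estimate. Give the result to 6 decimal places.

Leading term ∝ h^4; use weight 16 = 2^4.
Weighted: 10.7933186848 − 0.6756237056 = 10.1176949792
Divide by 2^4 − 1 = 15.
So the Richardson estimate is 0.6745129986.
Correction |R − A(h/2)| = 6.942e-05; gap |A(h/2) − A(h)| = 1.041e-03.

0.674513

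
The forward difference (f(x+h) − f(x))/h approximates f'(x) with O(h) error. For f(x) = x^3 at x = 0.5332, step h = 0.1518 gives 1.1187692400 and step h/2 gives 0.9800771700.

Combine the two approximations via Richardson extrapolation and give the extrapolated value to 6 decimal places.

The method has order 1: 2^1 = 2.
2*0.9800771700 = 1.9601543400; 1.9601543400 − 1.1187692400 = 0.8413851000
Divide by 2^1 − 1 = 1.
So the Richardson estimate is 0.8413851000.

0.841385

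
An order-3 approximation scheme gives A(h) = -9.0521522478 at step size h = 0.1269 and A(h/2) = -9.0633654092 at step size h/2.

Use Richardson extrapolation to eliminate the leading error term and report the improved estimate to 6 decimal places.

r = 3: numerator weight 8, denominator 7.
8×(-9.0633654092) = -72.5069232736; (-72.5069232736) − (-9.0521522478) = -63.4547710258
Denominator 8 − 1 = 7.
(8×(-9.0633654092) − (-9.0521522478))/(8 − 1) = -9.0649672894

-9.064967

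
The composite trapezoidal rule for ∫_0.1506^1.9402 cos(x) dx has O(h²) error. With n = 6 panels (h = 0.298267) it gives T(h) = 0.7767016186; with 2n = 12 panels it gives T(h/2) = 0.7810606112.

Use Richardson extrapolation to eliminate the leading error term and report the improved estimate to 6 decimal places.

0.782514

Order 2 gives 2^r = 4 and 2^r − 1 = 3.
4 × 0.7810606112 − 0.7767016186 = 2.3475408262
Divide by 2^2 − 1 = 3.
2.3475408262 ÷ 3 = 0.7825136087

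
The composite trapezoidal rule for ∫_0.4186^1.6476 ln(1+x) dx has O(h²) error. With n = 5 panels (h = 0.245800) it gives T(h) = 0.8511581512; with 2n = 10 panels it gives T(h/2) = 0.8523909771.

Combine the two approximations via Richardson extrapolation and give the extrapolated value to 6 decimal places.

0.852802

Error is O(h^2); halving h shrinks it by 2^2 = 4.
4*0.8523909771 − 0.8511581512 = 2.5584057572
(4*0.8523909771 − 0.8511581512)/(4 − 1) = 0.8528019191
Gap between inputs: 1.233e-03; correction applied: +0.0004109420.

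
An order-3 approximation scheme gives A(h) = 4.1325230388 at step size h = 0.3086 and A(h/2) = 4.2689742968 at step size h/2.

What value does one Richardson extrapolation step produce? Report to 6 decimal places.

4.288467

Leading term ∝ h^3; use weight 8 = 2^3.
Weighted: 34.1517943744 − 4.1325230388 = 30.0192713356
Extrapolated: 30.0192713356 / 7 = 4.2884673337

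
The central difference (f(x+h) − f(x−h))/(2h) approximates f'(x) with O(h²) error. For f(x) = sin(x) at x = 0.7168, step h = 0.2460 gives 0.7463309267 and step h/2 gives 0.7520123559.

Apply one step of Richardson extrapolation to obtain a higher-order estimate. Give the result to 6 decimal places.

0.753906

The method has order 2: 2^2 = 4.
4*0.7520123559 = 3.0080494236; 3.0080494236 − 0.7463309267 = 2.2617184969
Divide by 2^2 − 1 = 3.
R = 2.2617184969/3 = 0.7539061656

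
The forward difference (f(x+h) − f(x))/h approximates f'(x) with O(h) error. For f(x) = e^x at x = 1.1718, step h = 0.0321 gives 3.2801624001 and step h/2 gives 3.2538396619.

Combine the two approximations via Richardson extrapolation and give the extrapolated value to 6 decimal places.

3.227517

Error is O(h^1); halving h shrinks it by 2^1 = 2.
2·3.2538396619 = 6.5076793238; 6.5076793238 − 3.2801624001 = 3.2275169237
Divide by 2^1 − 1 = 1.
3.2275169237 ÷ 1 = 3.2275169237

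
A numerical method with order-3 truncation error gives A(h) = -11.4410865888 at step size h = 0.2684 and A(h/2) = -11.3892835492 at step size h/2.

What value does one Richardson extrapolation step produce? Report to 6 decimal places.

-11.381883

r = 3, so 2^r = 8.
2^3*A(h/2) = -91.1142683936; minus A(h) gives -79.6731818048.
Divide by 2^3 − 1 = 7.
So the Richardson estimate is -11.3818831150.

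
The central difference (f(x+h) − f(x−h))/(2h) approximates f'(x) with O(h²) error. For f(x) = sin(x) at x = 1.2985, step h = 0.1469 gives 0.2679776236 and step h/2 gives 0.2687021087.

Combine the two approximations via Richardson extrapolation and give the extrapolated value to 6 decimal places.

0.268944

With r = 2 the leading error scales as h^2, so the weight is 2^2 = 4.
Numerator 4 × A(h/2) − A(h) = 4 × 0.2687021087 − 0.2679776236 = 0.8068308112
(4 × 0.2687021087 − 0.2679776236)/(4 − 1) = 0.2689436037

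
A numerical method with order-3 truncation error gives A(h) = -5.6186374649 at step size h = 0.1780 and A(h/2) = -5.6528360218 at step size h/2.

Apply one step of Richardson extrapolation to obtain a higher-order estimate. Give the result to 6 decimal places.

-5.657722

r = 3, so 2^r = 8.
A(h/2) − A(h) = -5.6528360218 − (-5.6186374649) = -0.0341985569
Correction (A(h/2) − A(h))/(8 − 1) = (-0.0341985569)/7 = -0.0048855081
R = -5.6528360218 − 0.0048855081 = -5.6577215299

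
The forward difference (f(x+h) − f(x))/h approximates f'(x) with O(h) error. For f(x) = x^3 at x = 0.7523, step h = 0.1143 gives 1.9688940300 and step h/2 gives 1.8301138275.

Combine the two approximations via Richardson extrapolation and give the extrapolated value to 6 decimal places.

1.691334

With r = 1 the leading error scales as h^1, so the weight is 2^1 = 2.
Top: 2(1.8301138275) − (1.9688940300) = 1.6913336250
1.6913336250 ÷ 1 = 1.6913336250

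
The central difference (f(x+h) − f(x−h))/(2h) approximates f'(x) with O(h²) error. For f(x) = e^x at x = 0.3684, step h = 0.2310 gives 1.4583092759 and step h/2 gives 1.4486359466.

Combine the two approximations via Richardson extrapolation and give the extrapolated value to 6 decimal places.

1.445412

Method order is 2; weight 2^2 = 4.
4 × 1.4486359466 = 5.7945437864; subtract 1.4583092759 → 4.3362345105
4.3362345105 ÷ 3 = 1.4454115035
Gap between inputs: 9.673e-03; correction applied: −0.0032244431.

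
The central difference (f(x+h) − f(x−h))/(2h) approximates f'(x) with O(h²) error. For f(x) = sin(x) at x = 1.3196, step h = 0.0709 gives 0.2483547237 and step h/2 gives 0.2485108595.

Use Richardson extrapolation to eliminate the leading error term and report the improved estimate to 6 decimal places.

Leading term ∝ h^2; use weight 4 = 2^2.
Weighted: 0.9940434380 − 0.2483547237 = 0.7456887143
0.7456887143 ÷ 3 = 0.2485629048

0.248563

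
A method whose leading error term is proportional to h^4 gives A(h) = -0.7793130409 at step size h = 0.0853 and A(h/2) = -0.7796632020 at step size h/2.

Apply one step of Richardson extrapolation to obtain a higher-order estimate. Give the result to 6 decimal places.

r = 4: numerator weight 16, denominator 15.
Top: 16(-0.7796632020) − (-0.7793130409) = -11.6952981911
Divide by 2^4 − 1 = 15.
R = (-11.6952981911)/15 = -0.7796865461

-0.779687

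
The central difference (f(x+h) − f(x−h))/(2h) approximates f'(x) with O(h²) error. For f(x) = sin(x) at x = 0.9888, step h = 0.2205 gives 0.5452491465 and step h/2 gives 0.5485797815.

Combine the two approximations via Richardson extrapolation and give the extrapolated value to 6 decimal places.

0.549690

r = 2, so 2^r = 4.
4*0.5485797815 = 2.1943191260; subtract 0.5452491465 → 1.6490699795
Denominator 4 − 1 = 3.
(4*0.5485797815 − 0.5452491465)/(4 − 1) = 0.5496899932
Shift from A(h/2): +0.0011102117.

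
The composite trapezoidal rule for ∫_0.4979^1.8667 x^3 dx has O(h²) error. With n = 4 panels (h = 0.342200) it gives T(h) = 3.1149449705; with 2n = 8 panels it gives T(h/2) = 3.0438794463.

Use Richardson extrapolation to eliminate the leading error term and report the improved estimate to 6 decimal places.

3.020191

Leading term ∝ h^2; use weight 4 = 2^2.
4×3.0438794463 = 12.1755177852; 12.1755177852 − 3.1149449705 = 9.0605728147
Divide by 2^2 − 1 = 3.
Result: 3.0201909382
Shift from A(h/2): −0.0236885081.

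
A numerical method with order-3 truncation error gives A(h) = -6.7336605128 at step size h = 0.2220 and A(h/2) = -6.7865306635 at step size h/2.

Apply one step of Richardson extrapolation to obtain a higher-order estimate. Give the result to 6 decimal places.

Leading term ∝ h^3; use weight 8 = 2^3.
Top: 8(-6.7865306635) − (-6.7336605128) = -47.5585847952
Divide by 2^3 − 1 = 7.
R = (-47.5585847952)/7 = -6.7940835422

-6.794084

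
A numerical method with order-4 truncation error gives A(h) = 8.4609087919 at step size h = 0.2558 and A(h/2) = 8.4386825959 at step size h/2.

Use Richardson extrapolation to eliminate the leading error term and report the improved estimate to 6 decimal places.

8.437201

The method has order 4: 2^4 = 16.
16 × 8.4386825959 = 135.0189215344; 135.0189215344 − 8.4609087919 = 126.5580127425
126.5580127425 ÷ 15 = 8.4372008495
Gap between inputs: 2.223e-02; correction applied: −0.0014817464.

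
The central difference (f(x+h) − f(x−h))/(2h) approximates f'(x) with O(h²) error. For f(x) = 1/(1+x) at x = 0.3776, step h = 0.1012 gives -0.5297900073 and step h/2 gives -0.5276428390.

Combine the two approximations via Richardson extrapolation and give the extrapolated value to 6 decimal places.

Leading term ∝ h^2; use weight 4 = 2^2.
Numerator 4 × A(h/2) − A(h) = 4 × (-0.5276428390) − (-0.5297900073) = -1.5807813487
Divide by 2^2 − 1 = 3.
R = (-1.5807813487)/3 = -0.5269271162

-0.526927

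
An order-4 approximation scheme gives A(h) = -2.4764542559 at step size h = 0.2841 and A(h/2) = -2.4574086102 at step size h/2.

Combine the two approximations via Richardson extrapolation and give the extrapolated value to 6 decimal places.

r = 4: numerator weight 16, denominator 15.
Weighted: (-39.3185377632) − (-2.4764542559) = -36.8420835073
Denominator 16 − 1 = 15.
Extrapolated: (-36.8420835073) / 15 = -2.4561389005

-2.456139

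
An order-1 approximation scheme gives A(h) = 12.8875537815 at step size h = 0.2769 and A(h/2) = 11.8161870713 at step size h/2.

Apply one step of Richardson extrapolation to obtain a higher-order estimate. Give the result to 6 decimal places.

10.744820

Error is O(h^1); halving h shrinks it by 2^1 = 2.
A(h/2) − A(h) = 11.8161870713 − 12.8875537815 = -1.0713667102
Correction (A(h/2) − A(h))/(2 − 1) = (-1.0713667102)/1 = -1.0713667102
R = 11.8161870713 − 1.0713667102 = 10.7448203611
Shift from A(h/2): −1.0713667102.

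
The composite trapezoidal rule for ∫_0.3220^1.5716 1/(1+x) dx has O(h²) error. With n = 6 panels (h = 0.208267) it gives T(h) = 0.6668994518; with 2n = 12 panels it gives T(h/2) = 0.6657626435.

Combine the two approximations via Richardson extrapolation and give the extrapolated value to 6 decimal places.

0.665384

With r = 2 the leading error scales as h^2, so the weight is 2^2 = 4.
Numerator 4×A(h/2) − A(h) = 4×0.6657626435 − 0.6668994518 = 1.9961511222
1.9961511222 ÷ 3 = 0.6653837074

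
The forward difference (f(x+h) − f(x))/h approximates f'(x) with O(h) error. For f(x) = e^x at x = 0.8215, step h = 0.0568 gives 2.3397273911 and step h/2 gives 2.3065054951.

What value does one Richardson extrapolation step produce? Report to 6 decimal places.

Leading term ∝ h^1; use weight 2 = 2^1.
2×2.3065054951 = 4.6130109902; subtract 2.3397273911 → 2.2732835991
Divide by 2^1 − 1 = 1.
2.2732835991 ÷ 1 = 2.2732835991
Gap between inputs: 3.322e-02; correction applied: −0.0332218960.

2.273284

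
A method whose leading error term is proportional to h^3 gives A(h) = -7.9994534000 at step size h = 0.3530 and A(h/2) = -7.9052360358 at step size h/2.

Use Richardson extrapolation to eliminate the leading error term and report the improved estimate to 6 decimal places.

-7.891776

With r = 3 the leading error scales as h^3, so the weight is 2^3 = 8.
8×(-7.9052360358) = -63.2418882864; (-63.2418882864) − (-7.9994534000) = -55.2424348864
(8×(-7.9052360358) − (-7.9994534000))/(8 − 1) = -7.8917764123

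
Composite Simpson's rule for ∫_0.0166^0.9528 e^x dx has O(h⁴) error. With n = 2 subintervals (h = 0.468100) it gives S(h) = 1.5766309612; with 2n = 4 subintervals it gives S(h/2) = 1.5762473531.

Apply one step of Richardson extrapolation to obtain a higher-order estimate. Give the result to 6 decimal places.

1.576222

Leading term ∝ h^4; use weight 16 = 2^4.
16×1.5762473531 − 1.5766309612 = 23.6433266884
R = 23.6433266884/15 = 1.5762217792
Shift from A(h/2): −0.0000255739.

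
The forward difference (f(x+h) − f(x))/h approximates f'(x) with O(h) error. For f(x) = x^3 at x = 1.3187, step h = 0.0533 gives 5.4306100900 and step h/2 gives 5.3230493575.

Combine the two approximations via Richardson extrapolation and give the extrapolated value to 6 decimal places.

Order 1 gives 2^r = 2 and 2^r − 1 = 1.
2*5.3230493575 − 5.4306100900 = 5.2154886250
Denominator 2 − 1 = 1.
5.2154886250 ÷ 1 = 5.2154886250

5.215489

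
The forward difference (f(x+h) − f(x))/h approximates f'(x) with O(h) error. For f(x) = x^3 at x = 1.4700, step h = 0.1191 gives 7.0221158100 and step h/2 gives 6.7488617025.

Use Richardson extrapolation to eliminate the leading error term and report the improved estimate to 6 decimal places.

Leading term ∝ h^1; use weight 2 = 2^1.
Top: 2(6.7488617025) − (7.0221158100) = 6.4756075950
Divide by 2^1 − 1 = 1.
6.4756075950 ÷ 1 = 6.4756075950

6.475608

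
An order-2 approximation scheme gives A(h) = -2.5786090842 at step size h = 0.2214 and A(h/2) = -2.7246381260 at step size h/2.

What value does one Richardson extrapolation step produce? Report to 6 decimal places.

-2.773314

Leading term ∝ h^2; use weight 4 = 2^2.
Top: 4(-2.7246381260) − (-2.5786090842) = -8.3199434198
R = (-8.3199434198)/3 = -2.7733144733
Gap between inputs: 1.460e-01; correction applied: −0.0486763473.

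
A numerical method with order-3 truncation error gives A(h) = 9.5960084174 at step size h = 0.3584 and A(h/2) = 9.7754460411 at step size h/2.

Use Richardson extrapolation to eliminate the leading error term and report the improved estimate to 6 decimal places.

Leading term ∝ h^3; use weight 8 = 2^3.
Weighted: 78.2035683288 − 9.5960084174 = 68.6075599114
R = 68.6075599114/7 = 9.8010799873

9.801080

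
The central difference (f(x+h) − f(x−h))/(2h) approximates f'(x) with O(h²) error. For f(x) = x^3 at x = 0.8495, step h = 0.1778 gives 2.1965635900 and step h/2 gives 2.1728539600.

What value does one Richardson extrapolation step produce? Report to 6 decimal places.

The method has order 2: 2^2 = 4.
4×2.1728539600 = 8.6914158400; subtract 2.1965635900 → 6.4948522500
Extrapolated: 6.4948522500 / 3 = 2.1649507500
Shift from A(h/2): −0.0079032100.

2.164951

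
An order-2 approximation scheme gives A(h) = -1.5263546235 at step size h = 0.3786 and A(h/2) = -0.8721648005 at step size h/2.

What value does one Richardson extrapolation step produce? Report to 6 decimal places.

Method order is 2; weight 2^2 = 4.
Numerator 4*A(h/2) − A(h) = 4*(-0.8721648005) − (-1.5263546235) = -1.9623045785
Denominator 4 − 1 = 3.
(4*(-0.8721648005) − (-1.5263546235))/(4 − 1) = -0.6541015262

-0.654102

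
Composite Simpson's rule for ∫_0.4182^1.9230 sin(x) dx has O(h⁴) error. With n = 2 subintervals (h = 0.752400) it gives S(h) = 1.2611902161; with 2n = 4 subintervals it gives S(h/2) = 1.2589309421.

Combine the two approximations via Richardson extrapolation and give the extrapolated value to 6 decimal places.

With r = 4 the leading error scales as h^4, so the weight is 2^4 = 16.
Top: 16(1.2589309421) − (1.2611902161) = 18.8817048575
Denominator 16 − 1 = 15.
Extrapolated: 18.8817048575 / 15 = 1.2587803238

1.258780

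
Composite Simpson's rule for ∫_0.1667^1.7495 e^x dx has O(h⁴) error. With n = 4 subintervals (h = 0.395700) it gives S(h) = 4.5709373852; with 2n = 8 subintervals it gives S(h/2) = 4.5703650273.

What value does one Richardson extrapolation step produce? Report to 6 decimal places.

4.570327

The method has order 4: 2^4 = 16.
16 × 4.5703650273 − 4.5709373852 = 68.5549030516
Extrapolated: 68.5549030516 / 15 = 4.5703268701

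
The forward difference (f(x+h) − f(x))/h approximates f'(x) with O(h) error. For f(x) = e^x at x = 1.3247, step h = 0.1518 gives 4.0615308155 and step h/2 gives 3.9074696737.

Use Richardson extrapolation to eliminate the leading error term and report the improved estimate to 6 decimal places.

Leading term ∝ h^1; use weight 2 = 2^1.
Top: 2(3.9074696737) − (4.0615308155) = 3.7534085319
Extrapolated: 3.7534085319 / 1 = 3.7534085319
Shift from A(h/2): −0.1540611418.

3.753409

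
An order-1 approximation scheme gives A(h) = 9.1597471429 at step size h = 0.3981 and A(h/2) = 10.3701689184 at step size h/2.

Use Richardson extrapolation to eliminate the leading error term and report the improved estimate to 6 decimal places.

11.580591

Order 1 gives 2^r = 2 and 2^r − 1 = 1.
2*10.3701689184 = 20.7403378368; subtract 9.1597471429 → 11.5805906939
Extrapolated: 11.5805906939 / 1 = 11.5805906939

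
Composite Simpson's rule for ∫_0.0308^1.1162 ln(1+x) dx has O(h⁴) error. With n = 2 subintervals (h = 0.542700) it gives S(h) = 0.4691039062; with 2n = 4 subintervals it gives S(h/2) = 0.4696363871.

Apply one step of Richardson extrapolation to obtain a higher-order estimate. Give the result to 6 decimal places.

The method has order 4: 2^4 = 16.
2^4·A(h/2) = 7.5141821936; minus A(h) gives 7.0450782874.
Denominator 16 − 1 = 15.
(16·0.4696363871 − 0.4691039062)/(16 − 1) = 0.4696718858

0.469672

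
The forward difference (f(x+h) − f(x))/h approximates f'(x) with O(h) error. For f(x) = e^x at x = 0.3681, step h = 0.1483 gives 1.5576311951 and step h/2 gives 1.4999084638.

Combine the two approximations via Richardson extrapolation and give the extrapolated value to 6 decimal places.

1.442186

Method order is 1; weight 2^1 = 2.
Top: 2(1.4999084638) − (1.5576311951) = 1.4421857325
Divide by 2^1 − 1 = 1.
So the Richardson estimate is 1.4421857325.
Gap between inputs: 5.772e-02; correction applied: −0.0577227313.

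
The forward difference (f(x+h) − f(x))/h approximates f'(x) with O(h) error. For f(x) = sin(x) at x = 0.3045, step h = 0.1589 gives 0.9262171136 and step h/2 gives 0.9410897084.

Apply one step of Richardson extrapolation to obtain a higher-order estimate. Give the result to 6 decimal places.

Leading term ∝ h^1; use weight 2 = 2^1.
Numerator 2*A(h/2) − A(h) = 2*0.9410897084 − 0.9262171136 = 0.9559623032
Divide by 2^1 − 1 = 1.
0.9559623032 ÷ 1 = 0.9559623032

0.955962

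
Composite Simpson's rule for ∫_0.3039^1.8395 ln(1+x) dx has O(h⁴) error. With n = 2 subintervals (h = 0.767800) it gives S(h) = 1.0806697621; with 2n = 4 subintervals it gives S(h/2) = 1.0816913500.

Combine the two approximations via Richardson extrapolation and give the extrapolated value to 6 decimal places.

1.081759

Leading term ∝ h^4; use weight 16 = 2^4.
A(h/2) − A(h) = 1.0816913500 − 1.0806697621 = 0.0010215879
Correction (A(h/2) − A(h))/(16 − 1) = 0.0010215879/15 = 0.0000681059
R = 1.0816913500 + 0.0000681059 = 1.0817594559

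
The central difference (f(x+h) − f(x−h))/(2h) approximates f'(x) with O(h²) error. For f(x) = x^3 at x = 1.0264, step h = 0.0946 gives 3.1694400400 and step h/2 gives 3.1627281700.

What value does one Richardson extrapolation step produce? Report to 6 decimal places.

3.160491

r = 2, so 2^r = 4.
4×3.1627281700 = 12.6509126800; subtract 3.1694400400 → 9.4814726400
(4×3.1627281700 − 3.1694400400)/(4 − 1) = 3.1604908800
Correction |R − A(h/2)| = 2.237e-03; gap |A(h/2) − A(h)| = 6.712e-03.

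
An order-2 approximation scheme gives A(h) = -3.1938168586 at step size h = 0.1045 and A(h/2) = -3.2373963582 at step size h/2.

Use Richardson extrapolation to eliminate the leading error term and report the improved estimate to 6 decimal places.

r = 2: numerator weight 4, denominator 3.
Difference of the inputs: -3.2373963582 − (-3.1938168586) = -0.0435794996
Divide by 2^2 − 1 = 3: (-0.0435794996)/3 = -0.0145264999
R = A(h/2) + (A(h/2) − A(h))/3 = -3.2373963582 − 0.0145264999 = -3.2519228581

-3.251923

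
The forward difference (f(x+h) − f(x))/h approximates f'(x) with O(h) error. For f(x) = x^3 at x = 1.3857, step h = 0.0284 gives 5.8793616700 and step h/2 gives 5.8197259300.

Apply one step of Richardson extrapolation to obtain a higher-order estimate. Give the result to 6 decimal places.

Method order is 1; weight 2^1 = 2.
Top: 2(5.8197259300) − (5.8793616700) = 5.7600901900
Divide by 2^1 − 1 = 1.
(2*5.8197259300 − 5.8793616700)/(2 − 1) = 5.7600901900
Shift from A(h/2): −0.0596357400.

5.760090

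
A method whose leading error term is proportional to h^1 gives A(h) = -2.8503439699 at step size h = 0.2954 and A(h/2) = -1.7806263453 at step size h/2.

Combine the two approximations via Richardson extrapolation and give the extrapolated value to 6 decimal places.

-0.710909

Order 1 gives 2^r = 2 and 2^r − 1 = 1.
2^1 × A(h/2) = -3.5612526906; minus A(h) gives -0.7109087207.
(2 × (-1.7806263453) − (-2.8503439699))/(2 − 1) = -0.7109087207
Gap between inputs: 1.070e+00; correction applied: +1.0697176246.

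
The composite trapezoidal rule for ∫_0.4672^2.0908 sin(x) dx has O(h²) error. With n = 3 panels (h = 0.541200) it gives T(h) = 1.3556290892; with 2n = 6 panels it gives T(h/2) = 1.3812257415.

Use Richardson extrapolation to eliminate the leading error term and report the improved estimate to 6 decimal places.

1.389758

Error is O(h^2); halving h shrinks it by 2^2 = 4.
Difference of the inputs: 1.3812257415 − 1.3556290892 = 0.0255966523
Divide by 2^2 − 1 = 3: 0.0255966523/3 = 0.0085322174
R = 1.3812257415 + 0.0085322174 = 1.3897579589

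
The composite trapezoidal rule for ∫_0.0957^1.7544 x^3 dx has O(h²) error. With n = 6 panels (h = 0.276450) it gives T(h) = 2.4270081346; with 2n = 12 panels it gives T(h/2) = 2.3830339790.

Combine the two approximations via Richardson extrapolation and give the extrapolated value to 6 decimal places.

2.368376

Leading term ∝ h^2; use weight 4 = 2^2.
2^2 × A(h/2) = 9.5321359160; minus A(h) gives 7.1051277814.
(4 × 2.3830339790 − 2.4270081346)/(4 − 1) = 2.3683759271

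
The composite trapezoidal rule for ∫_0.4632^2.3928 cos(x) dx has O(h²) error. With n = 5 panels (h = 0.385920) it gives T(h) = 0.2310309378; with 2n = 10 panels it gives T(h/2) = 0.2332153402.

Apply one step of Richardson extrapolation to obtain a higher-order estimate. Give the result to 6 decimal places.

0.233943

Leading term ∝ h^2; use weight 4 = 2^2.
2^2·A(h/2) = 0.9328613608; minus A(h) gives 0.7018304230.
0.7018304230 ÷ 3 = 0.2339434743
Gap between inputs: 2.184e-03; correction applied: +0.0007281341.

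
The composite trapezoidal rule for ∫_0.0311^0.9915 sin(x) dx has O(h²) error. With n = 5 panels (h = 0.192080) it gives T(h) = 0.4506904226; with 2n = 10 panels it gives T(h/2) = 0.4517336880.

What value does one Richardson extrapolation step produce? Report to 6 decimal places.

Order 2 gives 2^r = 4 and 2^r − 1 = 3.
4·0.4517336880 = 1.8069347520; 1.8069347520 − 0.4506904226 = 1.3562443294
(4·0.4517336880 − 0.4506904226)/(4 − 1) = 0.4520814431

0.452081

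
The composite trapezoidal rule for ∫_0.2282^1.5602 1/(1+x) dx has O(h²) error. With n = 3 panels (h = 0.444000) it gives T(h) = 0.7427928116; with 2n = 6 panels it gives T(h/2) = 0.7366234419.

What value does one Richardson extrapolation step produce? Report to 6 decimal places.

Order 2 gives 2^r = 4 and 2^r − 1 = 3.
A(h/2) − A(h) = 0.7366234419 − 0.7427928116 = -0.0061693697
Divide by 2^2 − 1 = 3: (-0.0061693697)/3 = -0.0020564566
R = 0.7366234419 − 0.0020564566 = 0.7345669853

0.734567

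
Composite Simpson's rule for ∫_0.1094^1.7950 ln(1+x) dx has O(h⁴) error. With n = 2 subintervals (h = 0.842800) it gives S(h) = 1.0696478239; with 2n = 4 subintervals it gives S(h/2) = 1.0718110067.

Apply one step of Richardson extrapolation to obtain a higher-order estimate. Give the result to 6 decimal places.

Method order is 4; weight 2^4 = 16.
Top: 16(1.0718110067) − (1.0696478239) = 16.0793282833
Denominator 16 − 1 = 15.
16.0793282833 ÷ 15 = 1.0719552189
Shift from A(h/2): +0.0001442122.

1.071955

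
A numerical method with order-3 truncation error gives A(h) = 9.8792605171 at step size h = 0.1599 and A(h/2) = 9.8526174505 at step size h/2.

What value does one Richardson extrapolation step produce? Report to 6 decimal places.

Error is O(h^3); halving h shrinks it by 2^3 = 8.
8·9.8526174505 − 9.8792605171 = 68.9416790869
Extrapolated: 68.9416790869 / 7 = 9.8488112981

9.848811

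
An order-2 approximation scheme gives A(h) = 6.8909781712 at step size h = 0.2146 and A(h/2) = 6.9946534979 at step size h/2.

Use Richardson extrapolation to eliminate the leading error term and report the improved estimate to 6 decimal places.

The method has order 2: 2^2 = 4.
2^2×A(h/2) = 27.9786139916; minus A(h) gives 21.0876358204.
(4×6.9946534979 − 6.8909781712)/(4 − 1) = 7.0292119401

7.029212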